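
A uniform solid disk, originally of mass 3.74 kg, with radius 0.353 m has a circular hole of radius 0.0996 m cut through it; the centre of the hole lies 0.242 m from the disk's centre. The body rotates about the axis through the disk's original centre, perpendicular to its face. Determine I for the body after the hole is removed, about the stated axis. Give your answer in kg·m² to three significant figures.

Unpierced body about its centre: I₀ = (1/2)MR² = (1/2)(3.74)(0.353)² = 0.23302 kg·m².
The removed disk has mass m = M·(r/R)² = (3.74)(0.0996/0.353)² = 0.29774 kg (same uniform areal density).
Its moment of inertia about the rotation axis (parallel-axis theorem): I_hole = (1/2)mr² + md² = (1/2)(0.29774)(0.0996)² + (0.29774)(0.242)² = 0.018914 kg·m².
Treating the hole as negative mass, I = I₀ − I_hole = 0.23302 − 0.018914 = 0.21411 kg·m².

0.214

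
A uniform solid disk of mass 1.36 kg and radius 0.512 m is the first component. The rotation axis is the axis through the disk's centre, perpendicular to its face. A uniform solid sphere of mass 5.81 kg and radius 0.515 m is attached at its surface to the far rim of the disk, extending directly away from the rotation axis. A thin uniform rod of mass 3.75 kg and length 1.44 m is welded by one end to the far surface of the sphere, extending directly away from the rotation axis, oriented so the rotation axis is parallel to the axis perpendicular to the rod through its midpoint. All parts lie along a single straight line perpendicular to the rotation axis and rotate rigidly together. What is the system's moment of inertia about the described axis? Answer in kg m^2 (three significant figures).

26.8

Solid disk: I_cm = (1/2)MR² = (1/2)(1.36)(0.512)² = 0.17826 kg m^2; axis through the centre, so I = 0.17826 kg m^2.
Solid sphere: I_cm = (2/5)MR² = (2/5)(5.81)(0.515)² = 0.61638 kg m^2; centre at d = 0.512 + 0.515 = 1.027 m, so I = I_cm + Md² gives I = 0.61638 + (5.81)(1.027)² = 6.7444 kg m^2.
Thin rod: I_cm = (1/12)ML² = (1/12)(3.75)(1.44)² = 0.648 kg m^2; centre at d = 0.512 + 0.515 + 0.515 + 0.72 = 2.262 m, so I = I_cm + Md² gives I = 0.648 + (3.75)(2.262)² = 19.835 kg m^2.
Total I = 0.17826 + 6.7444 + 19.835 = 26.758 kg m^2.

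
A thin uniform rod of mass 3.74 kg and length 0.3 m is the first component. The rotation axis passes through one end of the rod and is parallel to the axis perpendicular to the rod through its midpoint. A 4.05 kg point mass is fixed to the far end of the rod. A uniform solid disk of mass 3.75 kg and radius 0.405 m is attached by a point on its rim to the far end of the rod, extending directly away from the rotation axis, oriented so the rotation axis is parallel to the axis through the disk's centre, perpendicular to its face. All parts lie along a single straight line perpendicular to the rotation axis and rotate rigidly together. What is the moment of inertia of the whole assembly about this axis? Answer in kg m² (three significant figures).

2.65

Thin rod: I_cm = (1/12)ML² = (1/12)(3.74)(0.3)² = 0.02805 kg m²; centre at d = 0.15 m, so the parallel axis theorem gives I = 0.02805 + (3.74)(0.15)² = 0.1122 kg m².
Point mass: I_cm = 0; centre at d = 0.15 + 0.15 = 0.3 m, so the parallel axis theorem gives I = 0 + (4.05)(0.3)² = 0.3645 kg m².
Solid disk: I_cm = (1/2)MR² = (1/2)(3.75)(0.405)² = 0.30755 kg m²; centre at d = 0.15 + 0.15 + 0.405 = 0.705 m, so the parallel axis theorem gives I = 0.30755 + (3.75)(0.705)² = 2.1714 kg m².
Total I = 0.1122 + 0.3645 + 2.1714 = 2.6481 kg m².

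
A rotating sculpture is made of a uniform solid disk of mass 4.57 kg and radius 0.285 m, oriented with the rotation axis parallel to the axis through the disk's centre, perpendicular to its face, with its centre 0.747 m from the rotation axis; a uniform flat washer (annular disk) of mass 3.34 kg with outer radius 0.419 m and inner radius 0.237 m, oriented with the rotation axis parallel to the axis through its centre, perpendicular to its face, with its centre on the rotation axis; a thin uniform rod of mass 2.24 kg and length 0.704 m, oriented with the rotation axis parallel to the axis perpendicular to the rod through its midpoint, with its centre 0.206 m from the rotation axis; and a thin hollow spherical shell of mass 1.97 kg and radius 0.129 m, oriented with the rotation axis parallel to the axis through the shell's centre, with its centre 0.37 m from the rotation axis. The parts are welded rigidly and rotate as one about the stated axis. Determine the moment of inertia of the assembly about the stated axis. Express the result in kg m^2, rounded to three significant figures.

3.60

Solid disk: I_cm = (1/2)MR² = (1/2)(4.57)(0.285)² = 0.1856 kg m^2; centre at d = 0.747 m, so the parallel axis theorem gives I = 0.1856 + (4.57)(0.747)² = 2.7357 kg m^2.
Annular disk: I_cm = (1/2)M(R²+r²) = (1/2)(3.34)[(0.419)² + (0.237)²] = 0.38699 kg m^2; axis through the centre, so I = 0.38699 kg m^2.
Thin rod: I_cm = (1/12)ML² = (1/12)(2.24)(0.704)² = 0.092515 kg m^2; centre at d = 0.206 m, so the parallel axis theorem gives I = 0.092515 + (2.24)(0.206)² = 0.18757 kg m^2.
Spherical shell: I_cm = (2/3)MR² = (2/3)(1.97)(0.129)² = 0.021855 kg m^2; centre at d = 0.37 m, so the parallel axis theorem gives I = 0.021855 + (1.97)(0.37)² = 0.29155 kg m^2.
Total I = 2.7357 + 0.38699 + 0.18757 + 0.29155 = 3.6018 kg m^2.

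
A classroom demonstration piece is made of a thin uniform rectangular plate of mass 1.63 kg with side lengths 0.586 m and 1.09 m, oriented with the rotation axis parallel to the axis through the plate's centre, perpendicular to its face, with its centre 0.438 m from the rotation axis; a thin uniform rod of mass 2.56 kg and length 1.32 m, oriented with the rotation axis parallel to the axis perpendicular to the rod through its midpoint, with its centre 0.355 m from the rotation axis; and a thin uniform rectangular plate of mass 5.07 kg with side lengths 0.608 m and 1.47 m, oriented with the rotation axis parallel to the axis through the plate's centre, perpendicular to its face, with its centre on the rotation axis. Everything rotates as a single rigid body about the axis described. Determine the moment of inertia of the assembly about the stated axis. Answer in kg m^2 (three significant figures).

Rectangular plate: I_cm = (1/12)M(a²+b²) = (1/12)(1.63)[(0.586)² + (1.09)²] = 0.20803 kg m^2; centre at d = 0.438 m, so I = I_cm + Md² gives I = 0.20803 + (1.63)(0.438)² = 0.52073 kg m^2.
Thin rod: I_cm = (1/12)ML² = (1/12)(2.56)(1.32)² = 0.37171 kg m^2; centre at d = 0.355 m, so I = I_cm + Md² gives I = 0.37171 + (2.56)(0.355)² = 0.69434 kg m^2.
Rectangular plate: I_cm = (1/12)M(a²+b²) = (1/12)(5.07)[(0.608)² + (1.47)²] = 1.0692 kg m^2; axis through the centre, so I = 1.0692 kg m^2.
Total I = 0.52073 + 0.69434 + 1.0692 = 2.2842 kg m^2.

2.28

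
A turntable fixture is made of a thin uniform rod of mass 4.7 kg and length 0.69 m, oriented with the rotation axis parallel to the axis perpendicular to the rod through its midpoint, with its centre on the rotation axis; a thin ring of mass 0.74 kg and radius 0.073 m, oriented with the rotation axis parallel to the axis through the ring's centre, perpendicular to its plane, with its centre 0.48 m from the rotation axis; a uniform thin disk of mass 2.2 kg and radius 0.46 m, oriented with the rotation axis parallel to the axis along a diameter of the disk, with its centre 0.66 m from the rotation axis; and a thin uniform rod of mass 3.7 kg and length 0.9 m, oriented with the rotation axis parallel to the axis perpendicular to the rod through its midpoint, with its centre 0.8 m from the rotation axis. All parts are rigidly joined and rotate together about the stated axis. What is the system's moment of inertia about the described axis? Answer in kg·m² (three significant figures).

4.05

Thin rod: I_cm = (1/12)ML² = (1/12)(4.7)(0.69)² = 0.18647 kg·m²; axis through the centre, so I = 0.18647 kg·m².
Thin ring: I_cm = MR² = (0.74)(0.073)² = 0.0039435 kg·m²; centre at d = 0.48 m, so I = I_cm + Md² gives I = 0.0039435 + (0.74)(0.48)² = 0.17444 kg·m².
Thin disk: I_cm = (1/4)MR² = (1/4)(2.2)(0.46)² = 0.11638 kg·m²; centre at d = 0.66 m, so I = I_cm + Md² gives I = 0.11638 + (2.2)(0.66)² = 1.0747 kg·m².
Thin rod: I_cm = (1/12)ML² = (1/12)(3.7)(0.9)² = 0.24975 kg·m²; centre at d = 0.8 m, so I = I_cm + Md² gives I = 0.24975 + (3.7)(0.8)² = 2.6178 kg·m².
Total I = 0.18647 + 0.17444 + 1.0747 + 2.6178 = 4.0534 kg·m².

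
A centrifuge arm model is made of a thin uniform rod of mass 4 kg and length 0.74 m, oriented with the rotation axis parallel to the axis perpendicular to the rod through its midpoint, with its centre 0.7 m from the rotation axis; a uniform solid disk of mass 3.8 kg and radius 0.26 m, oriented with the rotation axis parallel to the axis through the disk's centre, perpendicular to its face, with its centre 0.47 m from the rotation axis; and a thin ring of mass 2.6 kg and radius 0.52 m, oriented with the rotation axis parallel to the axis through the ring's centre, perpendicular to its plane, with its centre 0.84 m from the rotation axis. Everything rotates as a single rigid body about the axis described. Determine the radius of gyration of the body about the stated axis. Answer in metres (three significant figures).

0.737

Thin rod: I_cm = (1/12)ML² = (1/12)(4)(0.74)² = 0.18253 kg·m²; centre at d = 0.7 m, so the parallel axis theorem gives I = 0.18253 + (4)(0.7)² = 2.1425 kg·m².
Solid disk: I_cm = (1/2)MR² = (1/2)(3.8)(0.26)² = 0.12844 kg·m²; centre at d = 0.47 m, so the parallel axis theorem gives I = 0.12844 + (3.8)(0.47)² = 0.96786 kg·m².
Thin ring: I_cm = MR² = (2.6)(0.52)² = 0.70304 kg·m²; centre at d = 0.84 m, so the parallel axis theorem gives I = 0.70304 + (2.6)(0.84)² = 2.5376 kg·m².
Total I = 5.648 kg·m²; total mass M = 10.4 kg.
k = √(I/M) = √(5.648/10.4) = 0.73694 m.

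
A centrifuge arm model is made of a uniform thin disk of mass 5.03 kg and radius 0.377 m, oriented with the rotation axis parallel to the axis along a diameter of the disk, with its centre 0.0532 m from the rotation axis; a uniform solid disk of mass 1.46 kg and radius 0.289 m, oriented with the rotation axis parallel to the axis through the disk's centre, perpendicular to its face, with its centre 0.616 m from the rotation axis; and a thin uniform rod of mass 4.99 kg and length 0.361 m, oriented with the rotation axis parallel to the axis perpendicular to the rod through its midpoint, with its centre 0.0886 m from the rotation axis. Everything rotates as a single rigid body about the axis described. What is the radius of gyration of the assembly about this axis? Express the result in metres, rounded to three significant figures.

0.280

Thin disk: I_cm = (1/4)MR² = (1/4)(5.03)(0.377)² = 0.17873 kg m^2; centre at d = 0.0532 m, so the parallel axis theorem gives I = 0.17873 + (5.03)(0.0532)² = 0.19296 kg m^2.
Solid disk: I_cm = (1/2)MR² = (1/2)(1.46)(0.289)² = 0.06097 kg m^2; centre at d = 0.616 m, so the parallel axis theorem gives I = 0.06097 + (1.46)(0.616)² = 0.61498 kg m^2.
Thin rod: I_cm = (1/12)ML² = (1/12)(4.99)(0.361)² = 0.054192 kg m^2; centre at d = 0.0886 m, so the parallel axis theorem gives I = 0.054192 + (4.99)(0.0886)² = 0.093363 kg m^2.
Total I = 0.9013 kg m^2; total mass M = 11.48 kg.
k = √(I/M) = √(0.9013/11.48) = 0.2802 m.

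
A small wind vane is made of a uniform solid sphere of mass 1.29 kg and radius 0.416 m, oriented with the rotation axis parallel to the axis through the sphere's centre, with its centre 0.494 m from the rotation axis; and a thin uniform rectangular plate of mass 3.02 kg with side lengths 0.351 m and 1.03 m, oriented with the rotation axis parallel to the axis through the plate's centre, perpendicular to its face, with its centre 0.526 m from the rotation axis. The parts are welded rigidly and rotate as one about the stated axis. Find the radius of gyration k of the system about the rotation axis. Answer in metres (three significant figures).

0.597

Solid sphere: I_cm = (2/5)MR² = (2/5)(1.29)(0.416)² = 0.089297 kg·m²; centre at d = 0.494 m, so the parallel axis theorem gives I = 0.089297 + (1.29)(0.494)² = 0.4041 kg·m².
Rectangular plate: I_cm = (1/12)M(a²+b²) = (1/12)(3.02)[(0.351)² + (1.03)²] = 0.298 kg·m²; centre at d = 0.526 m, so the parallel axis theorem gives I = 0.298 + (3.02)(0.526)² = 1.1336 kg·m².
Total I = 1.5377 kg·m²; total mass M = 4.31 kg.
k = √(I/M) = √(1.5377/4.31) = 0.5973 m.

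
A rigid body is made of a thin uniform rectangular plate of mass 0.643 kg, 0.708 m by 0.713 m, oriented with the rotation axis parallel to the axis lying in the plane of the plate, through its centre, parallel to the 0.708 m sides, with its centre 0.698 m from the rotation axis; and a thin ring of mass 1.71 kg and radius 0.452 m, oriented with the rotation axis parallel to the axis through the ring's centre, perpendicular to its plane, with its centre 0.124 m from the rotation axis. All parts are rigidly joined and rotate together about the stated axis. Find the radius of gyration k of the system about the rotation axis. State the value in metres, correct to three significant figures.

Rectangular plate: I_cm = (1/12)Mb² = (1/12)(0.643)(0.713)² = 0.02724 kg m^2; centre at d = 0.698 m, so I = I_cm + Md² gives I = 0.02724 + (0.643)(0.698)² = 0.34051 kg m^2.
Thin ring: I_cm = MR² = (1.71)(0.452)² = 0.34936 kg m^2; centre at d = 0.124 m, so I = I_cm + Md² gives I = 0.34936 + (1.71)(0.124)² = 0.37565 kg m^2.
Total I = 0.71617 kg m^2; total mass M = 2.353 kg.
k = √(I/M) = √(0.71617/2.353) = 0.55169 m.

0.552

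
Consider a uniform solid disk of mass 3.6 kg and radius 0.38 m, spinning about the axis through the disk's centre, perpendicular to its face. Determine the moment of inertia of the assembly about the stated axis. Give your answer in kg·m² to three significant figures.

0.260

I_cm = (1/2)MR² = (1/2)(3.6)(0.38)² = 0.25992 kg·m²; axis through the centre, so I = 0.25992 kg·m².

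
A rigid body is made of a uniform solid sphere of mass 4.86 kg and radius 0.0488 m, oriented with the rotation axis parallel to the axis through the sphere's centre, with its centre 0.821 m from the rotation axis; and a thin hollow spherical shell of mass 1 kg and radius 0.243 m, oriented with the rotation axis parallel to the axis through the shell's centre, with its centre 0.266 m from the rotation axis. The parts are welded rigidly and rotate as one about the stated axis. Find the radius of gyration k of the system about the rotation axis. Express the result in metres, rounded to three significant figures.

0.761

Solid sphere: I_cm = (2/5)MR² = (2/5)(4.86)(0.0488)² = 0.0046295 kg m²; centre at d = 0.821 m, so I = I_cm + Md² gives I = 0.0046295 + (4.86)(0.821)² = 3.2805 kg m².
Spherical shell: I_cm = (2/3)MR² = (2/3)(1)(0.243)² = 0.039366 kg m²; centre at d = 0.266 m, so I = I_cm + Md² gives I = 0.039366 + (1)(0.266)² = 0.11012 kg m².
Total I = 3.3906 kg m²; total mass M = 5.86 kg.
k = √(I/M) = √(3.3906/5.86) = 0.76066 m.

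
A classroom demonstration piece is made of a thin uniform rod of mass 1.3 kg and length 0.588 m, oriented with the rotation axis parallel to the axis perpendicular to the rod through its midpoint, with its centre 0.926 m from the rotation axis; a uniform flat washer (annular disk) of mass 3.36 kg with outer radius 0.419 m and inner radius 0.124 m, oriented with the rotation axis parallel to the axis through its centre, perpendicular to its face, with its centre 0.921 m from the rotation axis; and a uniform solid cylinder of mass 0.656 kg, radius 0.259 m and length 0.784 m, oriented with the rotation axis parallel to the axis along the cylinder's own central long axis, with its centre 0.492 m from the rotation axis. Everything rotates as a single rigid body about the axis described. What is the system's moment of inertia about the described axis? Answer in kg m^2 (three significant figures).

4.50

Thin rod: I_cm = (1/12)ML² = (1/12)(1.3)(0.588)² = 0.037456 kg m^2; centre at d = 0.926 m, so I = I_cm + Md² gives I = 0.037456 + (1.3)(0.926)² = 1.1522 kg m^2.
Annular disk: I_cm = (1/2)M(R²+r²) = (1/2)(3.36)[(0.419)² + (0.124)²] = 0.32077 kg m^2; centre at d = 0.921 m, so I = I_cm + Md² gives I = 0.32077 + (3.36)(0.921)² = 3.1709 kg m^2.
Solid cylinder: I_cm = (1/2)MR² = (1/2)(0.656)(0.259)² = 0.022003 kg m^2; centre at d = 0.492 m, so I = I_cm + Md² gives I = 0.022003 + (0.656)(0.492)² = 0.1808 kg m^2.
Total I = 1.1522 + 3.1709 + 0.1808 = 4.5038 kg m^2.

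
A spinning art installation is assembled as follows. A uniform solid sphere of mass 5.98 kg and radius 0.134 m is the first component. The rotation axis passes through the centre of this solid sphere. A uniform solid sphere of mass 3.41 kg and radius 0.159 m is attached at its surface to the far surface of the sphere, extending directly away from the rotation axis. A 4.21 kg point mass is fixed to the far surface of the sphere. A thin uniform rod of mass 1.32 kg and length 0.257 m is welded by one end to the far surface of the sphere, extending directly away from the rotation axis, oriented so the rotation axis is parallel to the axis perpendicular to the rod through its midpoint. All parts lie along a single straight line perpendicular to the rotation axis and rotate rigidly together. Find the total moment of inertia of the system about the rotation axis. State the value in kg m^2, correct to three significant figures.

1.68

Solid sphere: I_cm = (2/5)MR² = (2/5)(5.98)(0.134)² = 0.042951 kg m^2; axis through the centre, so I = 0.042951 kg m^2.
Solid sphere: I_cm = (2/5)MR² = (2/5)(3.41)(0.159)² = 0.034483 kg m^2; centre at d = 0.134 + 0.159 = 0.293 m, so I = I_cm + Md² gives I = 0.034483 + (3.41)(0.293)² = 0.32723 kg m^2.
Point mass: I_cm = 0; centre at d = 0.134 + 0.159 + 0.159 = 0.452 m, so I = I_cm + Md² gives I = 0 + (4.21)(0.452)² = 0.86012 kg m^2.
Thin rod: I_cm = (1/12)ML² = (1/12)(1.32)(0.257)² = 0.0072654 kg m^2; centre at d = 0.134 + 0.159 + 0.159 + 0.1285 = 0.5805 m, so I = I_cm + Md² gives I = 0.0072654 + (1.32)(0.5805)² = 0.45208 kg m^2.
Total I = 0.042951 + 0.32723 + 0.86012 + 0.45208 = 1.6824 kg m^2.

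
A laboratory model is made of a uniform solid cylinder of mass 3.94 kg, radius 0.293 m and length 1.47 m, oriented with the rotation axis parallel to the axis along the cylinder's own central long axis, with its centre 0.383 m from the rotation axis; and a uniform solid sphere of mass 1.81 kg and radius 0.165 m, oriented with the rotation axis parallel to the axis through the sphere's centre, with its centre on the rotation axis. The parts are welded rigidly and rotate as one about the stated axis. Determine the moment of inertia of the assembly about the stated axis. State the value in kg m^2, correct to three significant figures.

0.767

Solid cylinder: I_cm = (1/2)MR² = (1/2)(3.94)(0.293)² = 0.16912 kg m^2; centre at d = 0.383 m, so the parallel axis theorem gives I = 0.16912 + (3.94)(0.383)² = 0.74708 kg m^2.
Solid sphere: I_cm = (2/5)MR² = (2/5)(1.81)(0.165)² = 0.019711 kg m^2; axis through the centre, so I = 0.019711 kg m^2.
Total I = 0.74708 + 0.019711 = 0.76679 kg m^2.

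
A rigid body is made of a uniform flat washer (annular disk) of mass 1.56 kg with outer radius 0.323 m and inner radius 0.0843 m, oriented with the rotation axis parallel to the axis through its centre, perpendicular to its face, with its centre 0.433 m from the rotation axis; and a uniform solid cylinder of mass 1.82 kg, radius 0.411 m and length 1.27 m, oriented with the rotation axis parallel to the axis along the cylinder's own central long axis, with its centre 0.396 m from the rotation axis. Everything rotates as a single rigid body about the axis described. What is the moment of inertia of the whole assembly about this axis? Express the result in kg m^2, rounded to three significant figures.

0.819

Annular disk: I_cm = (1/2)M(R²+r²) = (1/2)(1.56)[(0.323)² + (0.0843)²] = 0.08692 kg m^2; centre at d = 0.433 m, so I = I_cm + Md² gives I = 0.08692 + (1.56)(0.433)² = 0.3794 kg m^2.
Solid cylinder: I_cm = (1/2)MR² = (1/2)(1.82)(0.411)² = 0.15372 kg m^2; centre at d = 0.396 m, so I = I_cm + Md² gives I = 0.15372 + (1.82)(0.396)² = 0.43912 kg m^2.
Total I = 0.3794 + 0.43912 = 0.81853 kg m^2.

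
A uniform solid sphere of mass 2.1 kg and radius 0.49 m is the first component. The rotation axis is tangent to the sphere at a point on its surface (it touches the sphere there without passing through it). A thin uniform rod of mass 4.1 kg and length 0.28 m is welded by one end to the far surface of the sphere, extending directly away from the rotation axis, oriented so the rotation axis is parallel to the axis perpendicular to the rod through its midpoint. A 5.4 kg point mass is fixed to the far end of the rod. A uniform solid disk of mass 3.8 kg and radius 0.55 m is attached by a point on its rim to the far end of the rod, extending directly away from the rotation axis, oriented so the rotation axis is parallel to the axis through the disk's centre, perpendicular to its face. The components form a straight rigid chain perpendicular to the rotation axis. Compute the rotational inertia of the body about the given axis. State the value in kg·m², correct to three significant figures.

Solid sphere: I_cm = (2/5)MR² = (2/5)(2.1)(0.49)² = 0.20168 kg·m²; centre at d = 0.49 m, so the parallel axis theorem gives I = 0.20168 + (2.1)(0.49)² = 0.70589 kg·m².
Thin rod: I_cm = (1/12)ML² = (1/12)(4.1)(0.28)² = 0.026787 kg·m²; centre at d = 0.49 + 0.49 + 0.14 = 1.12 m, so the parallel axis theorem gives I = 0.026787 + (4.1)(1.12)² = 5.1698 kg·m².
Point mass: I_cm = 0; centre at d = 0.49 + 0.49 + 0.14 + 0.14 = 1.26 m, so the parallel axis theorem gives I = 0 + (5.4)(1.26)² = 8.573 kg·m².
Solid disk: I_cm = (1/2)MR² = (1/2)(3.8)(0.55)² = 0.57475 kg·m²; centre at d = 0.49 + 0.49 + 0.14 + 0.14 + 0.55 = 1.81 m, so the parallel axis theorem gives I = 0.57475 + (3.8)(1.81)² = 13.024 kg·m².
Total I = 0.70589 + 5.1698 + 8.573 + 13.024 = 27.473 kg·m².

27.5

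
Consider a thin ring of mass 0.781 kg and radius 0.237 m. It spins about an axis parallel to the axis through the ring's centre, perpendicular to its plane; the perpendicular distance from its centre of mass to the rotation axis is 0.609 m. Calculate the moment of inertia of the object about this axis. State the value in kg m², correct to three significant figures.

0.334

I_cm = MR² = (0.781)(0.237)² = 0.043868 kg m²; centre at d = 0.609 m, so I = I_cm + Md² gives I = 0.043868 + (0.781)(0.609)² = 0.33353 kg m².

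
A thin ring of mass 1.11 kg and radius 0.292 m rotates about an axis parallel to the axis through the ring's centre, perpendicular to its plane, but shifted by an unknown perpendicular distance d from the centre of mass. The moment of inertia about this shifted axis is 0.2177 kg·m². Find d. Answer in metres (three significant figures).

About the centre-of-mass axis, I_cm = MR² = (1.11)(0.292)² = 0.094643 kg·m².
Parallel axis theorem: I = I_cm + Md², so Md² = 0.2177 − 0.094643 = 0.12306 kg·m².
d = √(0.12306 / 1.11) = 0.33296 m.

0.333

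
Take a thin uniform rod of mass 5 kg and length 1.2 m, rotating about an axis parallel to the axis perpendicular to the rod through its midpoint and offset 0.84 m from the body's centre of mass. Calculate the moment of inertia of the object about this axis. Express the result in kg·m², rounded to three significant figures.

4.13

I_cm = (1/12)ML² = (1/12)(5)(1.2)² = 0.6 kg·m²; centre at d = 0.84 m, so I = I_cm + Md² gives I = 0.6 + (5)(0.84)² = 4.128 kg·m².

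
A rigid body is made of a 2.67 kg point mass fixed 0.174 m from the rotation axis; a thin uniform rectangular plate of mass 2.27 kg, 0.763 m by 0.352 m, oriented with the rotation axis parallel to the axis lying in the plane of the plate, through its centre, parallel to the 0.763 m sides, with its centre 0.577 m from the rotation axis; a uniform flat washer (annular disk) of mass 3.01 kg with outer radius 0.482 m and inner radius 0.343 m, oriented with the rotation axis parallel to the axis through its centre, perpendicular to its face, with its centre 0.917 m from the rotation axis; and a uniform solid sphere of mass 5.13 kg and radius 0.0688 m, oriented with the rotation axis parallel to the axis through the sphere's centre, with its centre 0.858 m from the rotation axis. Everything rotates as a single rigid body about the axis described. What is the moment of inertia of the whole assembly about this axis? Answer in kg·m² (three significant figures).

7.70

Point mass: I_cm = 0; centre at d = 0.174 m, so I = I_cm + Md² gives I = 0 + (2.67)(0.174)² = 0.080837 kg·m².
Rectangular plate: I_cm = (1/12)Mb² = (1/12)(2.27)(0.352)² = 0.023439 kg·m²; centre at d = 0.577 m, so I = I_cm + Md² gives I = 0.023439 + (2.27)(0.577)² = 0.77919 kg·m².
Annular disk: I_cm = (1/2)M(R²+r²) = (1/2)(3.01)[(0.482)² + (0.343)²] = 0.52671 kg·m²; centre at d = 0.917 m, so I = I_cm + Md² gives I = 0.52671 + (3.01)(0.917)² = 3.0578 kg·m².
Solid sphere: I_cm = (2/5)MR² = (2/5)(5.13)(0.0688)² = 0.009713 kg·m²; centre at d = 0.858 m, so I = I_cm + Md² gives I = 0.009713 + (5.13)(0.858)² = 3.7862 kg·m².
Total I = 0.080837 + 0.77919 + 3.0578 + 3.7862 = 7.704 kg·m².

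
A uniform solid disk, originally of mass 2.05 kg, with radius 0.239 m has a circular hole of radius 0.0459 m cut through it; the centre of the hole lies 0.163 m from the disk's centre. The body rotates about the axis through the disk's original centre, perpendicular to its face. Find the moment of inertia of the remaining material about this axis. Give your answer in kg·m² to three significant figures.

Unpierced body about its centre: I₀ = (1/2)MR² = (1/2)(2.05)(0.239)² = 0.058549 kg·m².
The removed disk has mass m = M·(r/R)² = (2.05)(0.0459/0.239)² = 0.075611 kg (same uniform areal density).
Its moment of inertia about the rotation axis (parallel-axis theorem): I_hole = (1/2)mr² + md² = (1/2)(0.075611)(0.0459)² + (0.075611)(0.163)² = 0.0020886 kg·m².
Treating the hole as negative mass, I = I₀ − I_hole = 0.058549 − 0.0020886 = 0.05646 kg·m².

0.0565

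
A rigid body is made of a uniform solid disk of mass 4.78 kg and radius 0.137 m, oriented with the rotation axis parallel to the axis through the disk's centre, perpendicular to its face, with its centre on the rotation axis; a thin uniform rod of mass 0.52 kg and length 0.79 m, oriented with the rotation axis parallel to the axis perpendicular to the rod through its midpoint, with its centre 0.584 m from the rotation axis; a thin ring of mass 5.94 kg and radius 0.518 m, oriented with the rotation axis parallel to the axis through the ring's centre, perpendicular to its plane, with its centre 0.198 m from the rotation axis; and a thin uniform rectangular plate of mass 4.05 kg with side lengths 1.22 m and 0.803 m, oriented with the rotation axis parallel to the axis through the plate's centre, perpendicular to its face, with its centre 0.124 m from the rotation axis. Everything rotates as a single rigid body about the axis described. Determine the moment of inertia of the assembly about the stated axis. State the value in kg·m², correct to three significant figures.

2.86

Solid disk: I_cm = (1/2)MR² = (1/2)(4.78)(0.137)² = 0.044858 kg·m²; axis through the centre, so I = 0.044858 kg·m².
Thin rod: I_cm = (1/12)ML² = (1/12)(0.52)(0.79)² = 0.027044 kg·m²; centre at d = 0.584 m, so I = I_cm + Md² gives I = 0.027044 + (0.52)(0.584)² = 0.20439 kg·m².
Thin ring: I_cm = MR² = (5.94)(0.518)² = 1.5938 kg·m²; centre at d = 0.198 m, so I = I_cm + Md² gives I = 1.5938 + (5.94)(0.198)² = 1.8267 kg·m².
Rectangular plate: I_cm = (1/12)M(a²+b²) = (1/12)(4.05)[(1.22)² + (0.803)²] = 0.71996 kg·m²; centre at d = 0.124 m, so I = I_cm + Md² gives I = 0.71996 + (4.05)(0.124)² = 0.78223 kg·m².
Total I = 0.044858 + 0.20439 + 1.8267 + 0.78223 = 2.8582 kg·m².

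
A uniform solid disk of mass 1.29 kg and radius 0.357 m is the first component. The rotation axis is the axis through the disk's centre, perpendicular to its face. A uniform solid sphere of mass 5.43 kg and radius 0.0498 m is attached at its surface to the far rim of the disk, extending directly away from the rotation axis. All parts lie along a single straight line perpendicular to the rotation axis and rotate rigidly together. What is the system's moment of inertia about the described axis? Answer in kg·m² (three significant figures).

0.986

Solid disk: I_cm = (1/2)MR² = (1/2)(1.29)(0.357)² = 0.082205 kg·m²; axis through the centre, so I = 0.082205 kg·m².
Solid sphere: I_cm = (2/5)MR² = (2/5)(5.43)(0.0498)² = 0.0053866 kg·m²; centre at d = 0.357 + 0.0498 = 0.4068 m, so the parallel axis theorem gives I = 0.0053866 + (5.43)(0.4068)² = 0.90398 kg·m².
Total I = 0.082205 + 0.90398 = 0.98618 kg·m².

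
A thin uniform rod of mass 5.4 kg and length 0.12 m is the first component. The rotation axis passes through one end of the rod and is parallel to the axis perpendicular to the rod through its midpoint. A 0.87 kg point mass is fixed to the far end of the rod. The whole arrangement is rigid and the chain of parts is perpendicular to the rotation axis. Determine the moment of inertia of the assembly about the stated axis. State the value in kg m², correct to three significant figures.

0.0384

Thin rod: I_cm = (1/12)ML² = (1/12)(5.4)(0.12)² = 0.00648 kg m²; centre at d = 0.06 m, so the parallel axis theorem gives I = 0.00648 + (5.4)(0.06)² = 0.02592 kg m².
Point mass: I_cm = 0; centre at d = 0.06 + 0.06 = 0.12 m, so the parallel axis theorem gives I = 0 + (0.87)(0.12)² = 0.012528 kg m².
Total I = 0.02592 + 0.012528 = 0.038448 kg m².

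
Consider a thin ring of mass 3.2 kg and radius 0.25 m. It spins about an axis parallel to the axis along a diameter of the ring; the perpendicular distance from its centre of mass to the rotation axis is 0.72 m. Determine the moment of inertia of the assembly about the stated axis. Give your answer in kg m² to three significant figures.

I_cm = (1/2)MR² = (1/2)(3.2)(0.25)² = 0.1 kg m²; centre at d = 0.72 m, so I = I_cm + Md² gives I = 0.1 + (3.2)(0.72)² = 1.7589 kg m².

1.76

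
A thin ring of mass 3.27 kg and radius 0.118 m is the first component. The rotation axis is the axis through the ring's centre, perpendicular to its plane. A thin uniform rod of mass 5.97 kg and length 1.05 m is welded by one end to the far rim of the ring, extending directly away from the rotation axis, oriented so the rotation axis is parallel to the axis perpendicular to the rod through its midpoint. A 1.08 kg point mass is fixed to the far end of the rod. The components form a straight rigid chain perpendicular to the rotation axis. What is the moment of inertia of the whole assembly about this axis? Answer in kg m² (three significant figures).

Thin ring: I_cm = MR² = (3.27)(0.118)² = 0.045531 kg m²; axis through the centre, so I = 0.045531 kg m².
Thin rod: I_cm = (1/12)ML² = (1/12)(5.97)(1.05)² = 0.54849 kg m²; centre at d = 0.118 + 0.525 = 0.643 m, so the parallel axis theorem gives I = 0.54849 + (5.97)(0.643)² = 3.0168 kg m².
Point mass: I_cm = 0; centre at d = 0.118 + 0.525 + 0.525 = 1.168 m, so the parallel axis theorem gives I = 0 + (1.08)(1.168)² = 1.4734 kg m².
Total I = 0.045531 + 3.0168 + 1.4734 = 4.5357 kg m².

4.54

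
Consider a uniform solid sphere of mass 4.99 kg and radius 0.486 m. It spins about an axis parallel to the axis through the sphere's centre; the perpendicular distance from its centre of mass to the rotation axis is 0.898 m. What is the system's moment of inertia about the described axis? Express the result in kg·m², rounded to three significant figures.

4.50

I_cm = (2/5)MR² = (2/5)(4.99)(0.486)² = 0.47145 kg·m²; centre at d = 0.898 m, so I = I_cm + Md² gives I = 0.47145 + (4.99)(0.898)² = 4.4954 kg·m².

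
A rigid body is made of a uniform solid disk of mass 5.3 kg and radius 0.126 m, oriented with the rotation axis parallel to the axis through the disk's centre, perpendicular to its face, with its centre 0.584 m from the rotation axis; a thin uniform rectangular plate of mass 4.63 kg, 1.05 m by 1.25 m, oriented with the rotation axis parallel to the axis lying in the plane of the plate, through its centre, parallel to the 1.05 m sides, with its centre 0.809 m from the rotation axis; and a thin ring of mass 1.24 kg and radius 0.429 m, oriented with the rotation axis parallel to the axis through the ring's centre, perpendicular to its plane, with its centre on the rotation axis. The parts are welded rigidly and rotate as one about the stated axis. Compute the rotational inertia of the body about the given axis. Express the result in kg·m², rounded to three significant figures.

Solid disk: I_cm = (1/2)MR² = (1/2)(5.3)(0.126)² = 0.042071 kg·m²; centre at d = 0.584 m, so the parallel axis theorem gives I = 0.042071 + (5.3)(0.584)² = 1.8497 kg·m².
Rectangular plate: I_cm = (1/12)Mb² = (1/12)(4.63)(1.25)² = 0.60286 kg·m²; centre at d = 0.809 m, so the parallel axis theorem gives I = 0.60286 + (4.63)(0.809)² = 3.6331 kg·m².
Thin ring: I_cm = MR² = (1.24)(0.429)² = 0.22821 kg·m²; axis through the centre, so I = 0.22821 kg·m².
Total I = 1.8497 + 3.6331 + 0.22821 = 5.711 kg·m².

5.71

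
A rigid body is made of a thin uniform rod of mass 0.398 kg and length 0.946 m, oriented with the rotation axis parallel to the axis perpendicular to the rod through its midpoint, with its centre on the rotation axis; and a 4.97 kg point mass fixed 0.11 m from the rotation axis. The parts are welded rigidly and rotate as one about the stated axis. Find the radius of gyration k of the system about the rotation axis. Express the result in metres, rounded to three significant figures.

0.129

Thin rod: I_cm = (1/12)ML² = (1/12)(0.398)(0.946)² = 0.029681 kg m²; axis through the centre, so I = 0.029681 kg m².
Point mass: I_cm = 0; centre at d = 0.11 m, so I = I_cm + Md² gives I = 0 + (4.97)(0.11)² = 0.060137 kg m².
Total I = 0.089818 kg m²; total mass M = 5.368 kg.
k = √(I/M) = √(0.089818/5.368) = 0.12935 m.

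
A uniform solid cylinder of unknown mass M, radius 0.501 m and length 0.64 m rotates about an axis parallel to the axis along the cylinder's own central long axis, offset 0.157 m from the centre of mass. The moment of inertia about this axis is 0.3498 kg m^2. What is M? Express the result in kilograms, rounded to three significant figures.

I = I_cm + Md² = (1/2)MR² + Md² = M·[0.5·(0.501)² + (0.157)²] = M·0.15015.
So M = 0.3498 / 0.15015 = 2.3297 kg.

2.33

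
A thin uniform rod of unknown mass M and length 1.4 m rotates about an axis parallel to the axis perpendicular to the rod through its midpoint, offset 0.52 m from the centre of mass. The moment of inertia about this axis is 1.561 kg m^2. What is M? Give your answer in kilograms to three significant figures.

3.60

I = I_cm + Md² = (1/12)ML² + Md² = M·[0.0833333·(1.4)² + (0.52)²] = M·0.43373.
So M = 1.561 / 0.43373 = 3.599 kg.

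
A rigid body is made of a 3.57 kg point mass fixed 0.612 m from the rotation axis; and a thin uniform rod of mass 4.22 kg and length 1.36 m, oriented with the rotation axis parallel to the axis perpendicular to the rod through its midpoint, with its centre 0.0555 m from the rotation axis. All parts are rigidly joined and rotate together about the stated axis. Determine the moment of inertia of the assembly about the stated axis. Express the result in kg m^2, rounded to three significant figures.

2.00

Point mass: I_cm = 0; centre at d = 0.612 m, so I = I_cm + Md² gives I = 0 + (3.57)(0.612)² = 1.3371 kg m^2.
Thin rod: I_cm = (1/12)ML² = (1/12)(4.22)(1.36)² = 0.65044 kg m^2; centre at d = 0.0555 m, so I = I_cm + Md² gives I = 0.65044 + (4.22)(0.0555)² = 0.66344 kg m^2.
Total I = 1.3371 + 0.66344 = 2.0006 kg m^2.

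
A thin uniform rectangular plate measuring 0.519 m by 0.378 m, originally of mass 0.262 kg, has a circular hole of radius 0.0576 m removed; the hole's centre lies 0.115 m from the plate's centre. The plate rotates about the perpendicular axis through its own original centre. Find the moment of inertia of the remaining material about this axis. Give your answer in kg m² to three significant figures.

Unpierced body about its centre: I₀ = (1/12)M(a²+b²) = (1/12)(0.262)[(0.519)² + (0.378)²] = 0.0090007 kg m².
The removed disk has mass m = M·πr²/(ab) = (0.262)·π(0.0576)²/(0.519·0.378) = 0.01392 kg (same uniform areal density).
Its moment of inertia about the rotation axis (parallel-axis theorem): I_hole = (1/2)mr² + md² = (1/2)(0.01392)(0.0576)² + (0.01392)(0.115)² = 0.00020718 kg m².
Treating the hole as negative mass, I = I₀ − I_hole = 0.0090007 − 0.00020718 = 0.0087935 kg m².

0.00879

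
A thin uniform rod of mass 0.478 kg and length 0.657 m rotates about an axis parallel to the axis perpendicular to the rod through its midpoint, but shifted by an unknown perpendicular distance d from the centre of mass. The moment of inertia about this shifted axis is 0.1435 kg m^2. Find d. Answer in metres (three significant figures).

About the centre-of-mass axis, I_cm = (1/12)ML² = (1/12)(0.478)(0.657)² = 0.017194 kg m^2.
Parallel axis theorem: I = I_cm + Md², so Md² = 0.1435 − 0.017194 = 0.12631 kg m^2.
d = √(0.12631 / 0.478) = 0.51404 m.

0.514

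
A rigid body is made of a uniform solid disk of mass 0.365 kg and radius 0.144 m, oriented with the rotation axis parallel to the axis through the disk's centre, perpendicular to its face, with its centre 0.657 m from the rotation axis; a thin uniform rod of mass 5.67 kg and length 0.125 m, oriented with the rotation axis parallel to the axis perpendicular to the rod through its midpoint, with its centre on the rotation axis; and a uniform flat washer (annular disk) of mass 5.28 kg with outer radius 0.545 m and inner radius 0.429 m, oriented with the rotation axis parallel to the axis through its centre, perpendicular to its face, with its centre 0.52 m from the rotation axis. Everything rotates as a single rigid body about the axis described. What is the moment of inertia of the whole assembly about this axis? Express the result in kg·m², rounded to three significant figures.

Solid disk: I_cm = (1/2)MR² = (1/2)(0.365)(0.144)² = 0.0037843 kg·m²; centre at d = 0.657 m, so I = I_cm + Md² gives I = 0.0037843 + (0.365)(0.657)² = 0.16134 kg·m².
Thin rod: I_cm = (1/12)ML² = (1/12)(5.67)(0.125)² = 0.0073828 kg·m²; axis through the centre, so I = 0.0073828 kg·m².
Annular disk: I_cm = (1/2)M(R²+r²) = (1/2)(5.28)[(0.545)² + (0.429)²] = 1.27 kg·m²; centre at d = 0.52 m, so I = I_cm + Md² gives I = 1.27 + (5.28)(0.52)² = 2.6977 kg·m².
Total I = 0.16134 + 0.0073828 + 2.6977 = 2.8664 kg·m².

2.87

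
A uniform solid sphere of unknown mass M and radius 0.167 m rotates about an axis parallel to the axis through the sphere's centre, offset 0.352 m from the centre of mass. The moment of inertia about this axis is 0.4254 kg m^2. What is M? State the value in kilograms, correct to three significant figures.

3.15

I = I_cm + Md² = (2/5)MR² + Md² = M·[0.4·(0.167)² + (0.352)²] = M·0.13506.
So M = 0.4254 / 0.13506 = 3.1497 kg.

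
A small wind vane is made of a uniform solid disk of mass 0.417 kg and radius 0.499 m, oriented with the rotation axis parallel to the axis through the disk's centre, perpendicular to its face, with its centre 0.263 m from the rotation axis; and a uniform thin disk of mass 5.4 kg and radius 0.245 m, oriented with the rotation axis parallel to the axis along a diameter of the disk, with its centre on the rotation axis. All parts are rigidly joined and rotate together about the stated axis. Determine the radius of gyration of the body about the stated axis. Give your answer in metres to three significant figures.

0.167

Solid disk: I_cm = (1/2)MR² = (1/2)(0.417)(0.499)² = 0.051917 kg m²; centre at d = 0.263 m, so I = I_cm + Md² gives I = 0.051917 + (0.417)(0.263)² = 0.08076 kg m².
Thin disk: I_cm = (1/4)MR² = (1/4)(5.4)(0.245)² = 0.081034 kg m²; axis through the centre, so I = 0.081034 kg m².
Total I = 0.16179 kg m²; total mass M = 5.817 kg.
k = √(I/M) = √(0.16179/5.817) = 0.16678 m.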